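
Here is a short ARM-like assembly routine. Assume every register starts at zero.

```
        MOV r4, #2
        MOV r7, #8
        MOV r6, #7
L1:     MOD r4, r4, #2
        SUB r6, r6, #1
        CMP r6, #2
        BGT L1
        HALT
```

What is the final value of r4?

0

r4=2
r7=8
r6=7
r4=2%2=0
r6=7-1=6
CMP r6, #2  (cmp 6,2)
BGT L1: taken
r4=0%2=0
r6=6-1=5
CMP r6, #2  (cmp 5,2)
BGT L1: taken
r4=0%2=0
r6=5-1=4
CMP r6, #2  (cmp 4,2)
BGT L1: taken
r4=0%2=0
r6=4-1=3
CMP r6, #2  (cmp 3,2)
BGT L1: taken
r4=0%2=0
r6=3-1=2
CMP r6, #2  (cmp 2,2)
BGT L1: not taken
halt.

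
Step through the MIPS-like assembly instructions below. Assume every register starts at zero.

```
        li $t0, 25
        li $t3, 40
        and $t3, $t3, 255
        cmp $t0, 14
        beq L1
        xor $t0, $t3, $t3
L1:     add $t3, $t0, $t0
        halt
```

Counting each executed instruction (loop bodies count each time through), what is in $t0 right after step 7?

$t0=25
$t3=40
$t3=40&255=40
cmp $t0, 14  (cmp 25,14)
beq L1: not taken
$t0=40^40=0
$t3=0+0=0
After step 7: $t0 = 0.

0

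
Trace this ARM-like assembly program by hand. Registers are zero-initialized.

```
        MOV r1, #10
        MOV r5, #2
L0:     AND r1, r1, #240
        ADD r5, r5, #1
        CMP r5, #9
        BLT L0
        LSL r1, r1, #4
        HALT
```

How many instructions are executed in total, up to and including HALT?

r1=10
r5=2
r1=10&240=0
r5=2+1=3
CMP r5, #9  (cmp 3,9)
BLT L0: taken
r1=0&240=0
r5=3+1=4
CMP r5, #9  (cmp 4,9)
BLT L0: taken
r1=0&240=0
r5=4+1=5
CMP r5, #9  (cmp 5,9)
BLT L0: taken
r1=0&240=0
r5=5+1=6
CMP r5, #9  (cmp 6,9)
BLT L0: taken
r1=0&240=0
r5=6+1=7
CMP r5, #9  (cmp 7,9)
BLT L0: taken
r1=0&240=0
r5=7+1=8
CMP r5, #9  (cmp 8,9)
BLT L0: taken
r1=0&240=0
r5=8+1=9
CMP r5, #9  (cmp 9,9)
BLT L0: not taken
r1=0<<4=0
halt.
Total executed instructions: 32.

32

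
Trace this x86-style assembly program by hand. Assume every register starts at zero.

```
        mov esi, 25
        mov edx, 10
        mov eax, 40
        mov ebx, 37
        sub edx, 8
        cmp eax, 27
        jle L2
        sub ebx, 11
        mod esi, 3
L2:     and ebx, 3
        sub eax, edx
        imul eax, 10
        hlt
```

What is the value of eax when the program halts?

380

after mov esi, 25: esi=25
after mov edx, 10: edx=10
after mov eax, 40: eax=40
after mov ebx, 37: ebx=37
after sub edx, 8: edx=10-8=2
cmp eax, 27  (cmp 40,27)
jle L2: not taken
after sub ebx, 11: ebx=37-11=26
after mod esi, 3: esi=25%3=1
after and ebx, 3: ebx=26&3=2
after sub eax, edx: eax=40-2=38
after imul eax, 10: eax=38*10=380
halt.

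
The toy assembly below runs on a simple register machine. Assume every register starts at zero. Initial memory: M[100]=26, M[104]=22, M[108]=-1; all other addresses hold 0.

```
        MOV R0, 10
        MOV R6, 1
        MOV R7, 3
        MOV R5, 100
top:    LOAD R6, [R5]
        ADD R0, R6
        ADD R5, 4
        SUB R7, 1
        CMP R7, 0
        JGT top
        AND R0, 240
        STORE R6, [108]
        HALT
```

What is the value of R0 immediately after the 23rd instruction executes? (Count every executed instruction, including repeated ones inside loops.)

48

R0=10
R6=1
R7=3
R5=100
R6=M[100]=26
R0=10+26=36
R5=100+4=104
R7=3-1=2
CMP R7, 0  (cmp 2,0)
JGT top: taken
R6=M[104]=22
R0=36+22=58
R5=104+4=108
R7=2-1=1
CMP R7, 0  (cmp 1,0)
JGT top: taken
R6=M[108]=-1
R0=58+(-1)=57
R5=108+4=112
R7=1-1=0
CMP R7, 0  (cmp 0,0)
JGT top: not taken
R0=57&240=48
After step 23: R0 = 48.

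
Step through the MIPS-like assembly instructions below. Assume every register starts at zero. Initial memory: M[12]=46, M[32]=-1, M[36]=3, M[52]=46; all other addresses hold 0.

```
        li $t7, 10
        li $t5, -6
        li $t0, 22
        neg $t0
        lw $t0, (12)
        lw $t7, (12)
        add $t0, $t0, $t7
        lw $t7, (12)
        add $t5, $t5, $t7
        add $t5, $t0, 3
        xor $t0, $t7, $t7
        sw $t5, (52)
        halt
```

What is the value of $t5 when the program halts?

95

after li $t7, 10: $t7=10
after li $t5, -6: $t5=-6
after li $t0, 22: $t0=22
after neg $t0: $t0=-(22)=-22
after lw $t0, (12): $t0=M[12]=46
after lw $t7, (12): $t7=M[12]=46
after add $t0, $t0, $t7: $t0=46+46=92
after lw $t7, (12): $t7=M[12]=46
after add $t5, $t5, $t7: $t5=(-6)+46=40
after add $t5, $t0, 3: $t5=92+3=95
after xor $t0, $t7, $t7: $t0=46^46=0
sw $t5, (52) → M[52]=95
halt.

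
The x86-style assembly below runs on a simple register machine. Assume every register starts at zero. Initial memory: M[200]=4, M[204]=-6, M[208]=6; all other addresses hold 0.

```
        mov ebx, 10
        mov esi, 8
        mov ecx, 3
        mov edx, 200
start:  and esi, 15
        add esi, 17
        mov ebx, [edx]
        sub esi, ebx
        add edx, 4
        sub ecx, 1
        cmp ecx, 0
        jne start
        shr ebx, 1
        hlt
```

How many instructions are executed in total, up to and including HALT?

30

ebx=10
esi=8
ecx=3
edx=200
esi=8&15=8
esi=8+17=25
ebx=M[200]=4
esi=25-4=21
edx=200+4=204
ecx=3-1=2
cmp ecx, 0  (cmp 2,0)
jne start: taken
esi=21&15=5
esi=5+17=22
ebx=M[204]=-6
esi=22-(-6)=28
edx=204+4=208
ecx=2-1=1
cmp ecx, 0  (cmp 1,0)
jne start: taken
esi=28&15=12
esi=12+17=29
ebx=M[208]=6
esi=29-6=23
edx=208+4=212
ecx=1-1=0
cmp ecx, 0  (cmp 0,0)
jne start: not taken
ebx=6>>1=3
halt.
Total executed instructions: 30.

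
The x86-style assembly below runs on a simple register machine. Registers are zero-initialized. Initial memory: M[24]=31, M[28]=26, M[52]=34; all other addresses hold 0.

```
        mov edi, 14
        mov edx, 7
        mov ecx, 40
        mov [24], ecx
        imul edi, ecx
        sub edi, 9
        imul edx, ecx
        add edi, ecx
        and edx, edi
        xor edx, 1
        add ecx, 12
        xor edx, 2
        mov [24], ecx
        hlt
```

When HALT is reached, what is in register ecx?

after mov edi, 14: edi=14
after mov edx, 7: edx=7
after mov ecx, 40: ecx=40
mov [24], ecx → M[24]=40
after imul edi, ecx: edi=14*40=560
after sub edi, 9: edi=560-9=551
after imul edx, ecx: edx=7*40=280
after add edi, ecx: edi=551+40=591
after and edx, edi: edx=280&591=8
after xor edx, 1: edx=8^1=9
after add ecx, 12: ecx=40+12=52
after xor edx, 2: edx=9^2=11
mov [24], ecx → M[24]=52
halt.

52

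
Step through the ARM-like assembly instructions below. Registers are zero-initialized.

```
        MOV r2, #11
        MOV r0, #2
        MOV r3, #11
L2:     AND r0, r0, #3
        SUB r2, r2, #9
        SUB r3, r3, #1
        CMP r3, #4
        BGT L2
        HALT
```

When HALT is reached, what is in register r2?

-52

r2=11
r0=2
r3=11
r0=2&3=2
r2=11-9=2
r3=11-1=10
CMP r3, #4  (cmp 10,4)
BGT L2: taken
r0=2&3=2
r2=2-9=-7
r3=10-1=9
CMP r3, #4  (cmp 9,4)
BGT L2: taken
r0=2&3=2
r2=(-7)-9=-16
r3=9-1=8
CMP r3, #4  (cmp 8,4)
BGT L2: taken
r0=2&3=2
r2=(-16)-9=-25
r3=8-1=7
CMP r3, #4  (cmp 7,4)
BGT L2: taken
r0=2&3=2
r2=(-25)-9=-34
r3=7-1=6
CMP r3, #4  (cmp 6,4)
BGT L2: taken
r0=2&3=2
r2=(-34)-9=-43
r3=6-1=5
CMP r3, #4  (cmp 5,4)
BGT L2: taken
r0=2&3=2
r2=(-43)-9=-52
r3=5-1=4
CMP r3, #4  (cmp 4,4)
BGT L2: not taken
halt.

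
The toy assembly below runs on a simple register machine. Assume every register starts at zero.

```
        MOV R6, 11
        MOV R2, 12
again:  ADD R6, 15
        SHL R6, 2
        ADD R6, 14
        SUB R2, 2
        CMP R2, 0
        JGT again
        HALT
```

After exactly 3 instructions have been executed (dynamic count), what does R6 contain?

after MOV R6, 11: R6=11
after MOV R2, 12: R2=12
after ADD R6, 15: R6=11+15=26
After step 3: R6 = 26.

26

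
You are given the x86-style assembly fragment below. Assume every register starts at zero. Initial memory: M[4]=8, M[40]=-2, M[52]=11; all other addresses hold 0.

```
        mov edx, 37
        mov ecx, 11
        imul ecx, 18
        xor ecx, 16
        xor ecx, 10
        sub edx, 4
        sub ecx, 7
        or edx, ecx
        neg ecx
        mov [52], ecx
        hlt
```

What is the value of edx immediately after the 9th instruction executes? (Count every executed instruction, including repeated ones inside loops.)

after mov edx, 37: edx=37
after mov ecx, 11: ecx=11
after imul ecx, 18: ecx=11*18=198
after xor ecx, 16: ecx=198^16=214
after xor ecx, 10: ecx=214^10=220
after sub edx, 4: edx=37-4=33
after sub ecx, 7: ecx=220-7=213
after or edx, ecx: edx=33|213=245
after neg ecx: ecx=-(213)=-213
After step 9: edx = 245.

245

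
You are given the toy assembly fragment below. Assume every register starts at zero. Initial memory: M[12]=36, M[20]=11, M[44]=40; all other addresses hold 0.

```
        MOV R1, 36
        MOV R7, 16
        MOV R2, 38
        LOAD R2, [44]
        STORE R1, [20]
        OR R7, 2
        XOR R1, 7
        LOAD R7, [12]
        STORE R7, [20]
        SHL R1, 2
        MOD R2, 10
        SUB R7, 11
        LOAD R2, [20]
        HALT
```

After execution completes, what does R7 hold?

25

after MOV R1, 36: R1=36
after MOV R7, 16: R7=16
after MOV R2, 38: R2=38
after LOAD R2, [44]: R2=M[44]=40
STORE R1, [20] → M[20]=36
after OR R7, 2: R7=16|2=18
after XOR R1, 7: R1=36^7=35
after LOAD R7, [12]: R7=M[12]=36
STORE R7, [20] → M[20]=36
after SHL R1, 2: R1=35<<2=140
after MOD R2, 10: R2=40%10=0
after SUB R7, 11: R7=36-11=25
after LOAD R2, [20]: R2=M[20]=36
halt.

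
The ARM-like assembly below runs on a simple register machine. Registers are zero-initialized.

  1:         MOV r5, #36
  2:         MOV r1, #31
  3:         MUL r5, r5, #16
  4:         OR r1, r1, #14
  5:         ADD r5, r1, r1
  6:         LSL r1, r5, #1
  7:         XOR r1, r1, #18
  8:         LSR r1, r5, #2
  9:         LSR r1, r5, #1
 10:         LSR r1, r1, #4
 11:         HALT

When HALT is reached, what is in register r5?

62

after MOV r5, #36: r5=36
after MOV r1, #31: r1=31
after MUL r5, r5, #16: r5=36*16=576
after OR r1, r1, #14: r1=31|14=31
after ADD r5, r1, r1: r5=31+31=62
after LSL r1, r5, #1: r1=62<<1=124
after XOR r1, r1, #18: r1=124^18=110
after LSR r1, r5, #2: r1=62>>2=15
after LSR r1, r5, #1: r1=62>>1=31
after LSR r1, r1, #4: r1=31>>4=1
halt.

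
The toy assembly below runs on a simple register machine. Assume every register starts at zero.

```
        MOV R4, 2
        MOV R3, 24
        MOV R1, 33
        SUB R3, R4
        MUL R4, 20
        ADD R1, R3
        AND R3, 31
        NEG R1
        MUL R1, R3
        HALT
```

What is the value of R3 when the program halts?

MOV R4, 2 → R4=2
MOV R3, 24 → R3=24
MOV R1, 33 → R1=33
SUB R3, R4 → R3=24-2=22
MUL R4, 20 → R4=2*20=40
ADD R1, R3 → R1=33+22=55
AND R3, 31 → R3=22&31=22
NEG R1 → R1=-(55)=-55
MUL R1, R3 → R1=(-55)*22=-1210
halt.

22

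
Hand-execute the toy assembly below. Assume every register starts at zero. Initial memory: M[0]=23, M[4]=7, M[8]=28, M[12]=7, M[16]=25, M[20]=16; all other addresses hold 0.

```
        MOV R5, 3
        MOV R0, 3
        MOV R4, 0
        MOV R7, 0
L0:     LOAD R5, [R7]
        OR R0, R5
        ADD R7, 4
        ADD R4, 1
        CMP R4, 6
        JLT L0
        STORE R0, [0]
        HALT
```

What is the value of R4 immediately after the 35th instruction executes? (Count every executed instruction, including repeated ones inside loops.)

5

R5=3
R0=3
R4=0
R7=0
R5=M[0]=23
R0=3|23=23
R7=0+4=4
R4=0+1=1
CMP R4, 6  (cmp 1,6)
JLT L0: taken
R5=M[4]=7
R0=23|7=23
R7=4+4=8
R4=1+1=2
CMP R4, 6  (cmp 2,6)
JLT L0: taken
R5=M[8]=28
R0=23|28=31
R7=8+4=12
R4=2+1=3
CMP R4, 6  (cmp 3,6)
JLT L0: taken
R5=M[12]=7
R0=31|7=31
R7=12+4=16
R4=3+1=4
CMP R4, 6  (cmp 4,6)
JLT L0: taken
R5=M[16]=25
R0=31|25=31
R7=16+4=20
R4=4+1=5
CMP R4, 6  (cmp 5,6)
JLT L0: taken
R5=M[20]=16
After step 35: R4 = 5.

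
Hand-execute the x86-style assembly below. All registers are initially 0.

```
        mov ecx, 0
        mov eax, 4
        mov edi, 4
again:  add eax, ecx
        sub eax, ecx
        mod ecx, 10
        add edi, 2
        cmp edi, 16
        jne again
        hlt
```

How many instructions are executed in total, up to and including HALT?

mov ecx, 0 → ecx=0
mov eax, 4 → eax=4
mov edi, 4 → edi=4
add eax, ecx → eax=4+0=4
sub eax, ecx → eax=4-0=4
mod ecx, 10 → ecx=0%10=0
add edi, 2 → edi=4+2=6
cmp edi, 16  (cmp 6,16)
jne again: taken
add eax, ecx → eax=4+0=4
sub eax, ecx → eax=4-0=4
mod ecx, 10 → ecx=0%10=0
add edi, 2 → edi=6+2=8
cmp edi, 16  (cmp 8,16)
jne again: taken
add eax, ecx → eax=4+0=4
sub eax, ecx → eax=4-0=4
mod ecx, 10 → ecx=0%10=0
add edi, 2 → edi=8+2=10
cmp edi, 16  (cmp 10,16)
jne again: taken
add eax, ecx → eax=4+0=4
sub eax, ecx → eax=4-0=4
mod ecx, 10 → ecx=0%10=0
add edi, 2 → edi=10+2=12
cmp edi, 16  (cmp 12,16)
jne again: taken
add eax, ecx → eax=4+0=4
sub eax, ecx → eax=4-0=4
mod ecx, 10 → ecx=0%10=0
add edi, 2 → edi=12+2=14
cmp edi, 16  (cmp 14,16)
jne again: taken
add eax, ecx → eax=4+0=4
sub eax, ecx → eax=4-0=4
mod ecx, 10 → ecx=0%10=0
add edi, 2 → edi=14+2=16
cmp edi, 16  (cmp 16,16)
jne again: not taken
halt.
Total executed instructions: 40.

40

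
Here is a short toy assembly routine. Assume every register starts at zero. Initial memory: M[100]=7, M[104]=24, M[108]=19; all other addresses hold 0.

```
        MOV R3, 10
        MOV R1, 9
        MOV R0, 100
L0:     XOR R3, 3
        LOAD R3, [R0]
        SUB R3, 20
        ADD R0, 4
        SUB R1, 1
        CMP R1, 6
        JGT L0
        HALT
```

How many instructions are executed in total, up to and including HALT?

25

after MOV R3, 10: R3=10
after MOV R1, 9: R1=9
after MOV R0, 100: R0=100
after XOR R3, 3: R3=10^3=9
after LOAD R3, [R0]: R3=M[100]=7
after SUB R3, 20: R3=7-20=-13
after ADD R0, 4: R0=100+4=104
after SUB R1, 1: R1=9-1=8
CMP R1, 6  (cmp 8,6)
JGT L0: taken
after XOR R3, 3: R3=(-13)^3=-16
after LOAD R3, [R0]: R3=M[104]=24
after SUB R3, 20: R3=24-20=4
after ADD R0, 4: R0=104+4=108
after SUB R1, 1: R1=8-1=7
CMP R1, 6  (cmp 7,6)
JGT L0: taken
after XOR R3, 3: R3=4^3=7
after LOAD R3, [R0]: R3=M[108]=19
after SUB R3, 20: R3=19-20=-1
after ADD R0, 4: R0=108+4=112
after SUB R1, 1: R1=7-1=6
CMP R1, 6  (cmp 6,6)
JGT L0: not taken
halt.
Total executed instructions: 25.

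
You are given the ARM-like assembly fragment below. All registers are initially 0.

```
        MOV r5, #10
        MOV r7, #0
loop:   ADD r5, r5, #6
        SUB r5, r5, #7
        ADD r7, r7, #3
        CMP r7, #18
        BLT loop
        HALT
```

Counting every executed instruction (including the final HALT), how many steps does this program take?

MOV r5, #10 → r5=10
MOV r7, #0 → r7=0
ADD r5, r5, #6 → r5=10+6=16
SUB r5, r5, #7 → r5=16-7=9
ADD r7, r7, #3 → r7=0+3=3
CMP r7, #18  (cmp 3,18)
BLT loop: taken
ADD r5, r5, #6 → r5=9+6=15
SUB r5, r5, #7 → r5=15-7=8
ADD r7, r7, #3 → r7=3+3=6
CMP r7, #18  (cmp 6,18)
BLT loop: taken
ADD r5, r5, #6 → r5=8+6=14
SUB r5, r5, #7 → r5=14-7=7
ADD r7, r7, #3 → r7=6+3=9
CMP r7, #18  (cmp 9,18)
BLT loop: taken
ADD r5, r5, #6 → r5=7+6=13
SUB r5, r5, #7 → r5=13-7=6
ADD r7, r7, #3 → r7=9+3=12
CMP r7, #18  (cmp 12,18)
BLT loop: taken
ADD r5, r5, #6 → r5=6+6=12
SUB r5, r5, #7 → r5=12-7=5
ADD r7, r7, #3 → r7=12+3=15
CMP r7, #18  (cmp 15,18)
BLT loop: taken
ADD r5, r5, #6 → r5=5+6=11
SUB r5, r5, #7 → r5=11-7=4
ADD r7, r7, #3 → r7=15+3=18
CMP r7, #18  (cmp 18,18)
BLT loop: not taken
halt.
Total executed instructions: 33.

33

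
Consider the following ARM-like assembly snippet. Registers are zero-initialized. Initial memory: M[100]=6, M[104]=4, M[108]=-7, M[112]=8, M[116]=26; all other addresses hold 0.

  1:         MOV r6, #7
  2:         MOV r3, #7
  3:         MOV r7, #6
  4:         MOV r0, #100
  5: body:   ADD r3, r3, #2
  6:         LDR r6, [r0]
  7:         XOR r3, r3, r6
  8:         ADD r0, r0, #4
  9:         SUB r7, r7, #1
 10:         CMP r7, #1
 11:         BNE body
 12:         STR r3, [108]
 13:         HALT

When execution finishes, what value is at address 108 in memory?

-32

MOV r6, #7 → r6=7
MOV r3, #7 → r3=7
MOV r7, #6 → r7=6
MOV r0, #100 → r0=100
ADD r3, r3, #2 → r3=7+2=9
LDR r6, [r0] → r6=M[100]=6
XOR r3, r3, r6 → r3=9^6=15
ADD r0, r0, #4 → r0=100+4=104
SUB r7, r7, #1 → r7=6-1=5
CMP r7, #1  (cmp 5,1)
BNE body: taken
ADD r3, r3, #2 → r3=15+2=17
LDR r6, [r0] → r6=M[104]=4
XOR r3, r3, r6 → r3=17^4=21
ADD r0, r0, #4 → r0=104+4=108
SUB r7, r7, #1 → r7=5-1=4
CMP r7, #1  (cmp 4,1)
BNE body: taken
ADD r3, r3, #2 → r3=21+2=23
LDR r6, [r0] → r6=M[108]=-7
XOR r3, r3, r6 → r3=23^(-7)=-18
ADD r0, r0, #4 → r0=108+4=112
SUB r7, r7, #1 → r7=4-1=3
CMP r7, #1  (cmp 3,1)
BNE body: taken
ADD r3, r3, #2 → r3=(-18)+2=-16
LDR r6, [r0] → r6=M[112]=8
XOR r3, r3, r6 → r3=(-16)^8=-8
ADD r0, r0, #4 → r0=112+4=116
SUB r7, r7, #1 → r7=3-1=2
CMP r7, #1  (cmp 2,1)
BNE body: taken
ADD r3, r3, #2 → r3=(-8)+2=-6
LDR r6, [r0] → r6=M[116]=26
XOR r3, r3, r6 → r3=(-6)^26=-32
ADD r0, r0, #4 → r0=116+4=120
SUB r7, r7, #1 → r7=2-1=1
CMP r7, #1  (cmp 1,1)
BNE body: not taken
STR r3, [108] → M[108]=-32
halt.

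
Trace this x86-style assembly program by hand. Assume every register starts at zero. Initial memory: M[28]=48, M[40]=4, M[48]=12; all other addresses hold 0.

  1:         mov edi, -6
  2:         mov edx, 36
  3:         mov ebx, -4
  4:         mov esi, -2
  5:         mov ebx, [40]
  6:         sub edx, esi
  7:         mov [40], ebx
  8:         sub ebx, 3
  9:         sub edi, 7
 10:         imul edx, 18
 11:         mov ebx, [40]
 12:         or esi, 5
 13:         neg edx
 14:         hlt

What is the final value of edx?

mov edi, -6 → edi=-6
mov edx, 36 → edx=36
mov ebx, -4 → ebx=-4
mov esi, -2 → esi=-2
mov ebx, [40] → ebx=M[40]=4
sub edx, esi → edx=36-(-2)=38
mov [40], ebx → M[40]=4
sub ebx, 3 → ebx=4-3=1
sub edi, 7 → edi=(-6)-7=-13
imul edx, 18 → edx=38*18=684
mov ebx, [40] → ebx=M[40]=4
or esi, 5 → esi=(-2)|5=-1
neg edx → edx=-(684)=-684
halt.

-684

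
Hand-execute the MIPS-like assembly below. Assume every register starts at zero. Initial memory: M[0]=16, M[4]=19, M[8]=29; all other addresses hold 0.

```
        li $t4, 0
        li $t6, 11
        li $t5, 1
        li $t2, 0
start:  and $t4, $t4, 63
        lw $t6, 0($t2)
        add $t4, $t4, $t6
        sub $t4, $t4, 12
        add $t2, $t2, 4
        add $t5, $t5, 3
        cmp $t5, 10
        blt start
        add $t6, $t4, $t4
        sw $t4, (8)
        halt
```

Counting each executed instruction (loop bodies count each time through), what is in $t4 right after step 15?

after li $t4, 0: $t4=0
after li $t6, 11: $t6=11
after li $t5, 1: $t5=1
after li $t2, 0: $t2=0
after and $t4, $t4, 63: $t4=0&63=0
after lw $t6, 0($t2): $t6=M[0]=16
after add $t4, $t4, $t6: $t4=0+16=16
after sub $t4, $t4, 12: $t4=16-12=4
after add $t2, $t2, 4: $t2=0+4=4
after add $t5, $t5, 3: $t5=1+3=4
cmp $t5, 10  (cmp 4,10)
blt start: taken
after and $t4, $t4, 63: $t4=4&63=4
after lw $t6, 0($t2): $t6=M[4]=19
after add $t4, $t4, $t6: $t4=4+19=23
After step 15: $t4 = 23.

23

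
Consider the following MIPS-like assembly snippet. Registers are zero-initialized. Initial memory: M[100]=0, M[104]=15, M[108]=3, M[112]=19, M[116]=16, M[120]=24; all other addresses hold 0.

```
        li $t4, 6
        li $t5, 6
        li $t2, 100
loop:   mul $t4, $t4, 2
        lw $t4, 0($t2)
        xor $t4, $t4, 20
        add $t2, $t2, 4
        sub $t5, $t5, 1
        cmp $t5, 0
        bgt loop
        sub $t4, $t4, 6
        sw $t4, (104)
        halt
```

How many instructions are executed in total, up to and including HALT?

after li $t4, 6: $t4=6
after li $t5, 6: $t5=6
after li $t2, 100: $t2=100
after mul $t4, $t4, 2: $t4=6*2=12
after lw $t4, 0($t2): $t4=M[100]=0
after xor $t4, $t4, 20: $t4=0^20=20
after add $t2, $t2, 4: $t2=100+4=104
after sub $t5, $t5, 1: $t5=6-1=5
cmp $t5, 0  (cmp 5,0)
bgt loop: taken
after mul $t4, $t4, 2: $t4=20*2=40
after lw $t4, 0($t2): $t4=M[104]=15
after xor $t4, $t4, 20: $t4=15^20=27
after add $t2, $t2, 4: $t2=104+4=108
after sub $t5, $t5, 1: $t5=5-1=4
cmp $t5, 0  (cmp 4,0)
bgt loop: taken
after mul $t4, $t4, 2: $t4=27*2=54
after lw $t4, 0($t2): $t4=M[108]=3
after xor $t4, $t4, 20: $t4=3^20=23
after add $t2, $t2, 4: $t2=108+4=112
after sub $t5, $t5, 1: $t5=4-1=3
cmp $t5, 0  (cmp 3,0)
bgt loop: taken
after mul $t4, $t4, 2: $t4=23*2=46
after lw $t4, 0($t2): $t4=M[112]=19
after xor $t4, $t4, 20: $t4=19^20=7
after add $t2, $t2, 4: $t2=112+4=116
after sub $t5, $t5, 1: $t5=3-1=2
cmp $t5, 0  (cmp 2,0)
bgt loop: taken
after mul $t4, $t4, 2: $t4=7*2=14
after lw $t4, 0($t2): $t4=M[116]=16
after xor $t4, $t4, 20: $t4=16^20=4
after add $t2, $t2, 4: $t2=116+4=120
after sub $t5, $t5, 1: $t5=2-1=1
cmp $t5, 0  (cmp 1,0)
bgt loop: taken
after mul $t4, $t4, 2: $t4=4*2=8
after lw $t4, 0($t2): $t4=M[120]=24
after xor $t4, $t4, 20: $t4=24^20=12
after add $t2, $t2, 4: $t2=120+4=124
after sub $t5, $t5, 1: $t5=1-1=0
cmp $t5, 0  (cmp 0,0)
bgt loop: not taken
after sub $t4, $t4, 6: $t4=12-6=6
sw $t4, (104) → M[104]=6
halt.
Total executed instructions: 48.

48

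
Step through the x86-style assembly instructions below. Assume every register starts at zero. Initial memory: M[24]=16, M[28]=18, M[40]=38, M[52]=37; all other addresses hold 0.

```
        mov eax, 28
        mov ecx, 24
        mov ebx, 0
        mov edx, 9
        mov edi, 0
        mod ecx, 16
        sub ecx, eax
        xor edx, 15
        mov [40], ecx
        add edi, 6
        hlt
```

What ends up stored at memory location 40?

-20

after mov eax, 28: eax=28
after mov ecx, 24: ecx=24
after mov ebx, 0: ebx=0
after mov edx, 9: edx=9
after mov edi, 0: edi=0
after mod ecx, 16: ecx=24%16=8
after sub ecx, eax: ecx=8-28=-20
after xor edx, 15: edx=9^15=6
mov [40], ecx → M[40]=-20
after add edi, 6: edi=0+6=6
halt.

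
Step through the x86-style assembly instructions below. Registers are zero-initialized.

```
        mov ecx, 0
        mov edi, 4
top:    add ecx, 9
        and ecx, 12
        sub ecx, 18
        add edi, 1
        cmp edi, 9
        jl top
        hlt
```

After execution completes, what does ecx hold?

mov ecx, 0 → ecx=0
mov edi, 4 → edi=4
add ecx, 9 → ecx=0+9=9
and ecx, 12 → ecx=9&12=8
sub ecx, 18 → ecx=8-18=-10
add edi, 1 → edi=4+1=5
cmp edi, 9  (cmp 5,9)
jl top: taken
add ecx, 9 → ecx=(-10)+9=-1
and ecx, 12 → ecx=(-1)&12=12
sub ecx, 18 → ecx=12-18=-6
add edi, 1 → edi=5+1=6
cmp edi, 9  (cmp 6,9)
jl top: taken
add ecx, 9 → ecx=(-6)+9=3
and ecx, 12 → ecx=3&12=0
sub ecx, 18 → ecx=0-18=-18
add edi, 1 → edi=6+1=7
cmp edi, 9  (cmp 7,9)
jl top: taken
add ecx, 9 → ecx=(-18)+9=-9
and ecx, 12 → ecx=(-9)&12=4
sub ecx, 18 → ecx=4-18=-14
add edi, 1 → edi=7+1=8
cmp edi, 9  (cmp 8,9)
jl top: taken
add ecx, 9 → ecx=(-14)+9=-5
and ecx, 12 → ecx=(-5)&12=8
sub ecx, 18 → ecx=8-18=-10
add edi, 1 → edi=8+1=9
cmp edi, 9  (cmp 9,9)
jl top: not taken
halt.

-10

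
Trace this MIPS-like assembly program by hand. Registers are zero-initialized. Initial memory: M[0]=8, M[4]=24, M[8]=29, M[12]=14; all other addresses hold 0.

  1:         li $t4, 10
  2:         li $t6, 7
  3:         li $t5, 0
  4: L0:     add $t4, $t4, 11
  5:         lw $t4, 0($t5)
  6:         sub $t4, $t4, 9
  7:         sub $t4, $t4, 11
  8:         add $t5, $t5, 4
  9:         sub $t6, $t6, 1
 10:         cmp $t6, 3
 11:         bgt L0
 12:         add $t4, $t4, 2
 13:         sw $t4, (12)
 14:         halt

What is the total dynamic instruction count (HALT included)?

38

after li $t4, 10: $t4=10
after li $t6, 7: $t6=7
after li $t5, 0: $t5=0
after add $t4, $t4, 11: $t4=10+11=21
after lw $t4, 0($t5): $t4=M[0]=8
after sub $t4, $t4, 9: $t4=8-9=-1
after sub $t4, $t4, 11: $t4=(-1)-11=-12
after add $t5, $t5, 4: $t5=0+4=4
after sub $t6, $t6, 1: $t6=7-1=6
cmp $t6, 3  (cmp 6,3)
bgt L0: taken
after add $t4, $t4, 11: $t4=(-12)+11=-1
after lw $t4, 0($t5): $t4=M[4]=24
after sub $t4, $t4, 9: $t4=24-9=15
after sub $t4, $t4, 11: $t4=15-11=4
after add $t5, $t5, 4: $t5=4+4=8
after sub $t6, $t6, 1: $t6=6-1=5
cmp $t6, 3  (cmp 5,3)
bgt L0: taken
after add $t4, $t4, 11: $t4=4+11=15
after lw $t4, 0($t5): $t4=M[8]=29
after sub $t4, $t4, 9: $t4=29-9=20
after sub $t4, $t4, 11: $t4=20-11=9
after add $t5, $t5, 4: $t5=8+4=12
after sub $t6, $t6, 1: $t6=5-1=4
cmp $t6, 3  (cmp 4,3)
bgt L0: taken
after add $t4, $t4, 11: $t4=9+11=20
after lw $t4, 0($t5): $t4=M[12]=14
after sub $t4, $t4, 9: $t4=14-9=5
after sub $t4, $t4, 11: $t4=5-11=-6
after add $t5, $t5, 4: $t5=12+4=16
after sub $t6, $t6, 1: $t6=4-1=3
cmp $t6, 3  (cmp 3,3)
bgt L0: not taken
after add $t4, $t4, 2: $t4=(-6)+2=-4
sw $t4, (12) → M[12]=-4
halt.
Total executed instructions: 38.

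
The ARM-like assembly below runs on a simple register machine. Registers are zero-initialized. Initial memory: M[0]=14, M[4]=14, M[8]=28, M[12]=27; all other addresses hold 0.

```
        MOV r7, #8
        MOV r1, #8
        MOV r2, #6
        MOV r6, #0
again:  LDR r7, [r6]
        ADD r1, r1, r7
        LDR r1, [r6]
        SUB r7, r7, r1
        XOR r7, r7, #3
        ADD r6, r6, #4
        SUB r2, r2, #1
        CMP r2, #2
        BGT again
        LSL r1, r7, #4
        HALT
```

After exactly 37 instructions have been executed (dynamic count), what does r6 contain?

r7=8
r1=8
r2=6
r6=0
r7=M[0]=14
r1=8+14=22
r1=M[0]=14
r7=14-14=0
r7=0^3=3
r6=0+4=4
r2=6-1=5
CMP r2, #2  (cmp 5,2)
BGT again: taken
r7=M[4]=14
r1=14+14=28
r1=M[4]=14
r7=14-14=0
r7=0^3=3
r6=4+4=8
r2=5-1=4
CMP r2, #2  (cmp 4,2)
BGT again: taken
r7=M[8]=28
r1=14+28=42
r1=M[8]=28
r7=28-28=0
r7=0^3=3
r6=8+4=12
r2=4-1=3
CMP r2, #2  (cmp 3,2)
BGT again: taken
r7=M[12]=27
r1=28+27=55
r1=M[12]=27
r7=27-27=0
r7=0^3=3
r6=12+4=16
After step 37: r6 = 16.

16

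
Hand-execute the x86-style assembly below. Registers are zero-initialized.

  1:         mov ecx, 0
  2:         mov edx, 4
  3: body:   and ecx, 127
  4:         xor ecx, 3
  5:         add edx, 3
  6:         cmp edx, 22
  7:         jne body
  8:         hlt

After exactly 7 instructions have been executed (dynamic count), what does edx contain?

mov ecx, 0 → ecx=0
mov edx, 4 → edx=4
and ecx, 127 → ecx=0&127=0
xor ecx, 3 → ecx=0^3=3
add edx, 3 → edx=4+3=7
cmp edx, 22  (cmp 7,22)
jne body: taken
After step 7: edx = 7.

7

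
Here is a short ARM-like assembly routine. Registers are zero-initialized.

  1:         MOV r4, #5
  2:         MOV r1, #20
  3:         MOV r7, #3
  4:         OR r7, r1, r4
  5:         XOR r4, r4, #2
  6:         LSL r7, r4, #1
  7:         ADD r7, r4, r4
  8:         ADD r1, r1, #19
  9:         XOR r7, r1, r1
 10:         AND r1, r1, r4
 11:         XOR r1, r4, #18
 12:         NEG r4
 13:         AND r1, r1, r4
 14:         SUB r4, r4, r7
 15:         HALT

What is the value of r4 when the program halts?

-7

MOV r4, #5 → r4=5
MOV r1, #20 → r1=20
MOV r7, #3 → r7=3
OR r7, r1, r4 → r7=20|5=21
XOR r4, r4, #2 → r4=5^2=7
LSL r7, r4, #1 → r7=7<<1=14
ADD r7, r4, r4 → r7=7+7=14
ADD r1, r1, #19 → r1=20+19=39
XOR r7, r1, r1 → r7=39^39=0
AND r1, r1, r4 → r1=39&7=7
XOR r1, r4, #18 → r1=7^18=21
NEG r4 → r4=-(7)=-7
AND r1, r1, r4 → r1=21&(-7)=17
SUB r4, r4, r7 → r4=(-7)-0=-7
halt.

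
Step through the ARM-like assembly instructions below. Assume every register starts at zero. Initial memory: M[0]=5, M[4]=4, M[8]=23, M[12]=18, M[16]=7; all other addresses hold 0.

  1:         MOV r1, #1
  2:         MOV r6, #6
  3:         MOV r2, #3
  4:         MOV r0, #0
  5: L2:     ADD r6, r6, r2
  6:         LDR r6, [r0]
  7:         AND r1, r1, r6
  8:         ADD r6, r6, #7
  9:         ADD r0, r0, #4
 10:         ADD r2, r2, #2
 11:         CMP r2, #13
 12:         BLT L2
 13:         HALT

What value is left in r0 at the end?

20

after MOV r1, #1: r1=1
after MOV r6, #6: r6=6
after MOV r2, #3: r2=3
after MOV r0, #0: r0=0
after ADD r6, r6, r2: r6=6+3=9
after LDR r6, [r0]: r6=M[0]=5
after AND r1, r1, r6: r1=1&5=1
after ADD r6, r6, #7: r6=5+7=12
after ADD r0, r0, #4: r0=0+4=4
after ADD r2, r2, #2: r2=3+2=5
CMP r2, #13  (cmp 5,13)
BLT L2: taken
after ADD r6, r6, r2: r6=12+5=17
after LDR r6, [r0]: r6=M[4]=4
after AND r1, r1, r6: r1=1&4=0
after ADD r6, r6, #7: r6=4+7=11
after ADD r0, r0, #4: r0=4+4=8
after ADD r2, r2, #2: r2=5+2=7
CMP r2, #13  (cmp 7,13)
BLT L2: taken
after ADD r6, r6, r2: r6=11+7=18
after LDR r6, [r0]: r6=M[8]=23
after AND r1, r1, r6: r1=0&23=0
after ADD r6, r6, #7: r6=23+7=30
after ADD r0, r0, #4: r0=8+4=12
after ADD r2, r2, #2: r2=7+2=9
CMP r2, #13  (cmp 9,13)
BLT L2: taken
after ADD r6, r6, r2: r6=30+9=39
after LDR r6, [r0]: r6=M[12]=18
after AND r1, r1, r6: r1=0&18=0
after ADD r6, r6, #7: r6=18+7=25
after ADD r0, r0, #4: r0=12+4=16
after ADD r2, r2, #2: r2=9+2=11
CMP r2, #13  (cmp 11,13)
BLT L2: taken
after ADD r6, r6, r2: r6=25+11=36
after LDR r6, [r0]: r6=M[16]=7
after AND r1, r1, r6: r1=0&7=0
after ADD r6, r6, #7: r6=7+7=14
after ADD r0, r0, #4: r0=16+4=20
after ADD r2, r2, #2: r2=11+2=13
CMP r2, #13  (cmp 13,13)
BLT L2: not taken
halt.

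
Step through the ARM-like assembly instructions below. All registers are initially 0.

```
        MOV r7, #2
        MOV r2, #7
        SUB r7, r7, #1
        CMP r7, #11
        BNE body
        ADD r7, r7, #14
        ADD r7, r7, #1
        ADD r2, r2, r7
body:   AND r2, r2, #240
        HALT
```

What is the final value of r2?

0

MOV r7, #2 → r7=2
MOV r2, #7 → r2=7
SUB r7, r7, #1 → r7=2-1=1
CMP r7, #11  (cmp 1,11)
BNE body: taken
AND r2, r2, #240 → r2=7&240=0
halt.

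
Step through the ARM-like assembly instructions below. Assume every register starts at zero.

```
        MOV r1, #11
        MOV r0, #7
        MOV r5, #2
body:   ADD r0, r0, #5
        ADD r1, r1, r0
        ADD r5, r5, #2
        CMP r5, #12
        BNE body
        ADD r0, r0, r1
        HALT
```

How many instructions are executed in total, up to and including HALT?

after MOV r1, #11: r1=11
after MOV r0, #7: r0=7
after MOV r5, #2: r5=2
after ADD r0, r0, #5: r0=7+5=12
after ADD r1, r1, r0: r1=11+12=23
after ADD r5, r5, #2: r5=2+2=4
CMP r5, #12  (cmp 4,12)
BNE body: taken
after ADD r0, r0, #5: r0=12+5=17
after ADD r1, r1, r0: r1=23+17=40
after ADD r5, r5, #2: r5=4+2=6
CMP r5, #12  (cmp 6,12)
BNE body: taken
after ADD r0, r0, #5: r0=17+5=22
after ADD r1, r1, r0: r1=40+22=62
after ADD r5, r5, #2: r5=6+2=8
CMP r5, #12  (cmp 8,12)
BNE body: taken
after ADD r0, r0, #5: r0=22+5=27
after ADD r1, r1, r0: r1=62+27=89
after ADD r5, r5, #2: r5=8+2=10
CMP r5, #12  (cmp 10,12)
BNE body: taken
after ADD r0, r0, #5: r0=27+5=32
after ADD r1, r1, r0: r1=89+32=121
after ADD r5, r5, #2: r5=10+2=12
CMP r5, #12  (cmp 12,12)
BNE body: not taken
after ADD r0, r0, r1: r0=32+121=153
halt.
Total executed instructions: 30.

30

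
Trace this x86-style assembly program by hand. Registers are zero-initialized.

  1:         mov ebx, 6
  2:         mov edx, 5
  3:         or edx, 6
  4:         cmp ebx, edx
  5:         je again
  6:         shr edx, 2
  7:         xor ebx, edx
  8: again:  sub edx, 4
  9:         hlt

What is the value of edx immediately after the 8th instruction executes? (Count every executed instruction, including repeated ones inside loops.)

-3

mov ebx, 6 → ebx=6
mov edx, 5 → edx=5
or edx, 6 → edx=5|6=7
cmp ebx, edx  (cmp 6,7)
je again: not taken
shr edx, 2 → edx=7>>2=1
xor ebx, edx → ebx=6^1=7
sub edx, 4 → edx=1-4=-3
After step 8: edx = -3.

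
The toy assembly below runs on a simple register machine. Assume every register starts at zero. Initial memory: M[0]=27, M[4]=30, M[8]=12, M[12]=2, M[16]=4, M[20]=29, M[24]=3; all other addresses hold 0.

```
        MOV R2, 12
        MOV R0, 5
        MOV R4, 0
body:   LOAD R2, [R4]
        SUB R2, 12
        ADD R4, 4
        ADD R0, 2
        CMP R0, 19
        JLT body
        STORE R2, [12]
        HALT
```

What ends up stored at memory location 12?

after MOV R2, 12: R2=12
after MOV R0, 5: R0=5
after MOV R4, 0: R4=0
after LOAD R2, [R4]: R2=M[0]=27
after SUB R2, 12: R2=27-12=15
after ADD R4, 4: R4=0+4=4
after ADD R0, 2: R0=5+2=7
CMP R0, 19  (cmp 7,19)
JLT body: taken
after LOAD R2, [R4]: R2=M[4]=30
after SUB R2, 12: R2=30-12=18
after ADD R4, 4: R4=4+4=8
after ADD R0, 2: R0=7+2=9
CMP R0, 19  (cmp 9,19)
JLT body: taken
after LOAD R2, [R4]: R2=M[8]=12
after SUB R2, 12: R2=12-12=0
after ADD R4, 4: R4=8+4=12
after ADD R0, 2: R0=9+2=11
CMP R0, 19  (cmp 11,19)
JLT body: taken
after LOAD R2, [R4]: R2=M[12]=2
after SUB R2, 12: R2=2-12=-10
after ADD R4, 4: R4=12+4=16
after ADD R0, 2: R0=11+2=13
CMP R0, 19  (cmp 13,19)
JLT body: taken
after LOAD R2, [R4]: R2=M[16]=4
after SUB R2, 12: R2=4-12=-8
after ADD R4, 4: R4=16+4=20
after ADD R0, 2: R0=13+2=15
CMP R0, 19  (cmp 15,19)
JLT body: taken
after LOAD R2, [R4]: R2=M[20]=29
after SUB R2, 12: R2=29-12=17
after ADD R4, 4: R4=20+4=24
after ADD R0, 2: R0=15+2=17
CMP R0, 19  (cmp 17,19)
JLT body: taken
after LOAD R2, [R4]: R2=M[24]=3
after SUB R2, 12: R2=3-12=-9
after ADD R4, 4: R4=24+4=28
after ADD R0, 2: R0=17+2=19
CMP R0, 19  (cmp 19,19)
JLT body: not taken
STORE R2, [12] → M[12]=-9
halt.

-9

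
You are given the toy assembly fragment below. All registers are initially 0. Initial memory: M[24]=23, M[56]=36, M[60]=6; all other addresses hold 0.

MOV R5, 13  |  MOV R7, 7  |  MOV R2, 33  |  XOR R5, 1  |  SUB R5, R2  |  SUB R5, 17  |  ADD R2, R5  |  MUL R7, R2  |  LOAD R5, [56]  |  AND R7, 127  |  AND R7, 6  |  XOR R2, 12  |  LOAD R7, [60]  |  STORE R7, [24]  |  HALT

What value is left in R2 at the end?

after MOV R5, 13: R5=13
after MOV R7, 7: R7=7
after MOV R2, 33: R2=33
after XOR R5, 1: R5=13^1=12
after SUB R5, R2: R5=12-33=-21
after SUB R5, 17: R5=(-21)-17=-38
after ADD R2, R5: R2=33+(-38)=-5
after MUL R7, R2: R7=7*(-5)=-35
after LOAD R5, [56]: R5=M[56]=36
after AND R7, 127: R7=(-35)&127=93
after AND R7, 6: R7=93&6=4
after XOR R2, 12: R2=(-5)^12=-9
after LOAD R7, [60]: R7=M[60]=6
STORE R7, [24] → M[24]=6
halt.

-9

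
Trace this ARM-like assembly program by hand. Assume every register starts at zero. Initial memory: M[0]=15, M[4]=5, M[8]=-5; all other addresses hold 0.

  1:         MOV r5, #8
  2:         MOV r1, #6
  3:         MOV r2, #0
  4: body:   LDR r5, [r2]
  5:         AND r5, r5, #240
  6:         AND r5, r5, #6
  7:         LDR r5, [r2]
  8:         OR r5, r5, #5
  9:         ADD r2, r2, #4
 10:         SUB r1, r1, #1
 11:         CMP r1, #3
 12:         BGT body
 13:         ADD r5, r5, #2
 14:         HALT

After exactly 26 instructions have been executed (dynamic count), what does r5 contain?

r5=8
r1=6
r2=0
r5=M[0]=15
r5=15&240=0
r5=0&6=0
r5=M[0]=15
r5=15|5=15
r2=0+4=4
r1=6-1=5
CMP r1, #3  (cmp 5,3)
BGT body: taken
r5=M[4]=5
r5=5&240=0
r5=0&6=0
r5=M[4]=5
r5=5|5=5
r2=4+4=8
r1=5-1=4
CMP r1, #3  (cmp 4,3)
BGT body: taken
r5=M[8]=-5
r5=(-5)&240=240
r5=240&6=0
r5=M[8]=-5
r5=(-5)|5=-1
After step 26: r5 = -1.

-1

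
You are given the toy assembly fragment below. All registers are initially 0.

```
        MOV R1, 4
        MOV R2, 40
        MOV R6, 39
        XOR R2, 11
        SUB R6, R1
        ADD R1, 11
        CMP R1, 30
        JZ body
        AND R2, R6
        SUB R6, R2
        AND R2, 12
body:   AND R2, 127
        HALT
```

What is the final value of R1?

after MOV R1, 4: R1=4
after MOV R2, 40: R2=40
after MOV R6, 39: R6=39
after XOR R2, 11: R2=40^11=35
after SUB R6, R1: R6=39-4=35
after ADD R1, 11: R1=4+11=15
CMP R1, 30  (cmp 15,30)
JZ body: not taken
after AND R2, R6: R2=35&35=35
after SUB R6, R2: R6=35-35=0
after AND R2, 12: R2=35&12=0
after AND R2, 127: R2=0&127=0
halt.

15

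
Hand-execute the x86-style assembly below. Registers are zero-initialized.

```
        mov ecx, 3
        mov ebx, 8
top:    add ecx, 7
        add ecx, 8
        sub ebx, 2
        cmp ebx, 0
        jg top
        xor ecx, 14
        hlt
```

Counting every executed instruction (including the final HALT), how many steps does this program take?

24

mov ecx, 3 → ecx=3
mov ebx, 8 → ebx=8
add ecx, 7 → ecx=3+7=10
add ecx, 8 → ecx=10+8=18
sub ebx, 2 → ebx=8-2=6
cmp ebx, 0  (cmp 6,0)
jg top: taken
add ecx, 7 → ecx=18+7=25
add ecx, 8 → ecx=25+8=33
sub ebx, 2 → ebx=6-2=4
cmp ebx, 0  (cmp 4,0)
jg top: taken
add ecx, 7 → ecx=33+7=40
add ecx, 8 → ecx=40+8=48
sub ebx, 2 → ebx=4-2=2
cmp ebx, 0  (cmp 2,0)
jg top: taken
add ecx, 7 → ecx=48+7=55
add ecx, 8 → ecx=55+8=63
sub ebx, 2 → ebx=2-2=0
cmp ebx, 0  (cmp 0,0)
jg top: not taken
xor ecx, 14 → ecx=63^14=49
halt.
Total executed instructions: 24.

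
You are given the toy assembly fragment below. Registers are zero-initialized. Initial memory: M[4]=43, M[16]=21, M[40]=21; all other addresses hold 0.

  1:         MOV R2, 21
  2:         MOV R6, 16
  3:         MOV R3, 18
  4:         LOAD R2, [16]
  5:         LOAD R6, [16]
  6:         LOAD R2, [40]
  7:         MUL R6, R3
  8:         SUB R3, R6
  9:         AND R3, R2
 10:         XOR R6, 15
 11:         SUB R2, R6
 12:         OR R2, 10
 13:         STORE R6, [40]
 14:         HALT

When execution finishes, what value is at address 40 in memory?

after MOV R2, 21: R2=21
after MOV R6, 16: R6=16
after MOV R3, 18: R3=18
after LOAD R2, [16]: R2=M[16]=21
after LOAD R6, [16]: R6=M[16]=21
after LOAD R2, [40]: R2=M[40]=21
after MUL R6, R3: R6=21*18=378
after SUB R3, R6: R3=18-378=-360
after AND R3, R2: R3=(-360)&21=16
after XOR R6, 15: R6=378^15=373
after SUB R2, R6: R2=21-373=-352
after OR R2, 10: R2=(-352)|10=-342
STORE R6, [40] → M[40]=373
halt.

373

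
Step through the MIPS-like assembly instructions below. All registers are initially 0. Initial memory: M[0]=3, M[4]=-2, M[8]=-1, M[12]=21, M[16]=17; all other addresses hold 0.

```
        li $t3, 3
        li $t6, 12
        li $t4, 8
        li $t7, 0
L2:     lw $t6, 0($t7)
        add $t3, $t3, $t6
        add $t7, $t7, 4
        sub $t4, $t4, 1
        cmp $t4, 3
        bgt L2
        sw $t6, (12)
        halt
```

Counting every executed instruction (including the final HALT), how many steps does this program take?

36

$t3=3
$t6=12
$t4=8
$t7=0
$t6=M[0]=3
$t3=3+3=6
$t7=0+4=4
$t4=8-1=7
cmp $t4, 3  (cmp 7,3)
bgt L2: taken
$t6=M[4]=-2
$t3=6+(-2)=4
$t7=4+4=8
$t4=7-1=6
cmp $t4, 3  (cmp 6,3)
bgt L2: taken
$t6=M[8]=-1
$t3=4+(-1)=3
$t7=8+4=12
$t4=6-1=5
cmp $t4, 3  (cmp 5,3)
bgt L2: taken
$t6=M[12]=21
$t3=3+21=24
$t7=12+4=16
$t4=5-1=4
cmp $t4, 3  (cmp 4,3)
bgt L2: taken
$t6=M[16]=17
$t3=24+17=41
$t7=16+4=20
$t4=4-1=3
cmp $t4, 3  (cmp 3,3)
bgt L2: not taken
sw $t6, (12) → M[12]=17
halt.
Total executed instructions: 36.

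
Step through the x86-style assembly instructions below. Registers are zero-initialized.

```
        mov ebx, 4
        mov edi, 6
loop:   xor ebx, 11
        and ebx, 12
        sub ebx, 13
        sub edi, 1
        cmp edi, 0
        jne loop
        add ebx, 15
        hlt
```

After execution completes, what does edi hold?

0

after mov ebx, 4: ebx=4
after mov edi, 6: edi=6
after xor ebx, 11: ebx=4^11=15
after and ebx, 12: ebx=15&12=12
after sub ebx, 13: ebx=12-13=-1
after sub edi, 1: edi=6-1=5
cmp edi, 0  (cmp 5,0)
jne loop: taken
after xor ebx, 11: ebx=(-1)^11=-12
after and ebx, 12: ebx=(-12)&12=4
after sub ebx, 13: ebx=4-13=-9
after sub edi, 1: edi=5-1=4
cmp edi, 0  (cmp 4,0)
jne loop: taken
after xor ebx, 11: ebx=(-9)^11=-4
after and ebx, 12: ebx=(-4)&12=12
after sub ebx, 13: ebx=12-13=-1
after sub edi, 1: edi=4-1=3
cmp edi, 0  (cmp 3,0)
jne loop: taken
after xor ebx, 11: ebx=(-1)^11=-12
after and ebx, 12: ebx=(-12)&12=4
after sub ebx, 13: ebx=4-13=-9
after sub edi, 1: edi=3-1=2
cmp edi, 0  (cmp 2,0)
jne loop: taken
after xor ebx, 11: ebx=(-9)^11=-4
after and ebx, 12: ebx=(-4)&12=12
after sub ebx, 13: ebx=12-13=-1
after sub edi, 1: edi=2-1=1
cmp edi, 0  (cmp 1,0)
jne loop: taken
after xor ebx, 11: ebx=(-1)^11=-12
after and ebx, 12: ebx=(-12)&12=4
after sub ebx, 13: ebx=4-13=-9
after sub edi, 1: edi=1-1=0
cmp edi, 0  (cmp 0,0)
jne loop: not taken
after add ebx, 15: ebx=(-9)+15=6
halt.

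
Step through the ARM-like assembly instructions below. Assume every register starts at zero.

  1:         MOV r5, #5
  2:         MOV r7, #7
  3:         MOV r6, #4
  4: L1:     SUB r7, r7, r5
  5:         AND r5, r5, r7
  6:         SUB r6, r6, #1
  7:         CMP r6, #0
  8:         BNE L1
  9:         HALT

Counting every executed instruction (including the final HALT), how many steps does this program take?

24

after MOV r5, #5: r5=5
after MOV r7, #7: r7=7
after MOV r6, #4: r6=4
after SUB r7, r7, r5: r7=7-5=2
after AND r5, r5, r7: r5=5&2=0
after SUB r6, r6, #1: r6=4-1=3
CMP r6, #0  (cmp 3,0)
BNE L1: taken
after SUB r7, r7, r5: r7=2-0=2
after AND r5, r5, r7: r5=0&2=0
after SUB r6, r6, #1: r6=3-1=2
CMP r6, #0  (cmp 2,0)
BNE L1: taken
after SUB r7, r7, r5: r7=2-0=2
after AND r5, r5, r7: r5=0&2=0
after SUB r6, r6, #1: r6=2-1=1
CMP r6, #0  (cmp 1,0)
BNE L1: taken
after SUB r7, r7, r5: r7=2-0=2
after AND r5, r5, r7: r5=0&2=0
after SUB r6, r6, #1: r6=1-1=0
CMP r6, #0  (cmp 0,0)
BNE L1: not taken
halt.
Total executed instructions: 24.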